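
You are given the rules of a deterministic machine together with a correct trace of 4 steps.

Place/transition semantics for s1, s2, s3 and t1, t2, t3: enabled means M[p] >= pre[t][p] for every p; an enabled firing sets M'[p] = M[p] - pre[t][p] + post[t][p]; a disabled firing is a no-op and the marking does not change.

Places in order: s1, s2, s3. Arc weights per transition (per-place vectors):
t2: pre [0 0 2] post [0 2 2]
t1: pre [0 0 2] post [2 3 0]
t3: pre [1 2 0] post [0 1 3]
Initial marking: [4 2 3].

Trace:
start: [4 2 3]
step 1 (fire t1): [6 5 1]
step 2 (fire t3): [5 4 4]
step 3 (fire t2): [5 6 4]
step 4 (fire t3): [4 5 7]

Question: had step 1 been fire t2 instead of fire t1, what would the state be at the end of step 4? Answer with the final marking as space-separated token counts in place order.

2 4 9

(re-executing from step 1 with the substitution; state before step 1: [4 2 3])
step 1 (fire t2): [4 4 3]
step 2 (fire t3): [3 3 6]
step 3 (fire t2): [3 5 6]
step 4 (fire t3): [2 4 9]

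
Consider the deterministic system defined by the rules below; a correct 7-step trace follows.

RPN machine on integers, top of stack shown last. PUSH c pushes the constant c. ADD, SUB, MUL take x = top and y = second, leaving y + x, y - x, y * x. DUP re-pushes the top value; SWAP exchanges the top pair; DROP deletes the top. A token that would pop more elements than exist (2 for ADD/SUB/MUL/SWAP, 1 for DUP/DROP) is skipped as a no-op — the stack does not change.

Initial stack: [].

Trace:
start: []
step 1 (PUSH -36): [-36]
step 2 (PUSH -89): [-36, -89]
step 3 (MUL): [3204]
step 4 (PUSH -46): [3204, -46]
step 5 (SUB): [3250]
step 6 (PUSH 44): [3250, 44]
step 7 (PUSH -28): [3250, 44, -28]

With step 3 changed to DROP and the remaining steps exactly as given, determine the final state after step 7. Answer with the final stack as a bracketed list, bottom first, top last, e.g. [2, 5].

(re-executing from step 3 with the substitution; state before step 3: [-36, -89])
step 3 (DROP): [-36]
step 4 (PUSH -46): [-36, -46]
step 5 (SUB): [10]
step 6 (PUSH 44): [10, 44]
step 7 (PUSH -28): [10, 44, -28]

[10, 44, -28]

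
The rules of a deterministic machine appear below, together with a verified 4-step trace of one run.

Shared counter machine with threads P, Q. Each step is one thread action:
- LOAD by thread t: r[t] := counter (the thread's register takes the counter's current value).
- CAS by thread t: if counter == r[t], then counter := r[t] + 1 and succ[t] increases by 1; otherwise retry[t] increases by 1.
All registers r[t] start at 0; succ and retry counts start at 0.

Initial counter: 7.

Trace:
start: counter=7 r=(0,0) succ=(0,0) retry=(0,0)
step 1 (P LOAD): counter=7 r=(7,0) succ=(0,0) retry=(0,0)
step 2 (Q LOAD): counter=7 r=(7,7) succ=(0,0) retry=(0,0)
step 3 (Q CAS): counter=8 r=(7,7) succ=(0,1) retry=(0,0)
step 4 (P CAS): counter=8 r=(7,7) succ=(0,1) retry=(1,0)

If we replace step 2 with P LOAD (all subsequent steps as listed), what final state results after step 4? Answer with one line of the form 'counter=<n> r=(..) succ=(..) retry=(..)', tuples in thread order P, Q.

(re-executing from step 2 with the substitution; state before step 2: counter=7 r=(7,0) succ=(0,0) retry=(0,0))
step 2 (P LOAD): counter=7 r=(7,0) succ=(0,0) retry=(0,0)
step 3 (Q CAS): counter=7 r=(7,0) succ=(0,0) retry=(0,1)
step 4 (P CAS): counter=8 r=(7,0) succ=(1,0) retry=(0,1)

counter=8 r=(7,0) succ=(1,0) retry=(0,1)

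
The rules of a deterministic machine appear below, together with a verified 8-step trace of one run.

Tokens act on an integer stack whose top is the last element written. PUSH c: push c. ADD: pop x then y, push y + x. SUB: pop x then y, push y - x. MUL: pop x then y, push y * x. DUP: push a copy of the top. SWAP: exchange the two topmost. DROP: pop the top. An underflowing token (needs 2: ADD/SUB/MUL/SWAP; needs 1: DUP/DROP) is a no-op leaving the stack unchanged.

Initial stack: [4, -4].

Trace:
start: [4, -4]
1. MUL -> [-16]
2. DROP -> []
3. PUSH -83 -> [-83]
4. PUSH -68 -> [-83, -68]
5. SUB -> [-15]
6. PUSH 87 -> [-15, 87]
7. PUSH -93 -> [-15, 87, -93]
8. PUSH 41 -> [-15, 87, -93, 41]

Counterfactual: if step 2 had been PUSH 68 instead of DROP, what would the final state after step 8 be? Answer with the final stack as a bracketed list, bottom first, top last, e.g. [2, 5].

(re-executing from step 2 with the substitution; state before step 2: [-16])
2. PUSH 68 -> [-16, 68]
3. PUSH -83 -> [-16, 68, -83]
4. PUSH -68 -> [-16, 68, -83, -68]
5. SUB -> [-16, 68, -15]
6. PUSH 87 -> [-16, 68, -15, 87]
7. PUSH -93 -> [-16, 68, -15, 87, -93]
8. PUSH 41 -> [-16, 68, -15, 87, -93, 41]

[-16, 68, -15, 87, -93, 41]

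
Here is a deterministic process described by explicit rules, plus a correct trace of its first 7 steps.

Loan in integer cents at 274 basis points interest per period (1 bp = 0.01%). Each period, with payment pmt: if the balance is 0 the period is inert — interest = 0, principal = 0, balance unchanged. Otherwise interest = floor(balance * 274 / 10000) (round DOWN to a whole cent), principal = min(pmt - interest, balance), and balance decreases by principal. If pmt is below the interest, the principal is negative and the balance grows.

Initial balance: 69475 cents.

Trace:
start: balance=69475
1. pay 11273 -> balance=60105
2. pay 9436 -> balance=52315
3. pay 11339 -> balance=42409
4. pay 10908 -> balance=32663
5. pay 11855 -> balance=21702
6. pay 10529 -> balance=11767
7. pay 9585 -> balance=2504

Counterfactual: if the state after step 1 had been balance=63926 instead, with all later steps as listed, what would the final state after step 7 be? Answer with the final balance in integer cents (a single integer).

6999

state after step 1 := balance=63926
2. pay 9436 -> balance=56241
3. pay 11339 -> balance=46443
4. pay 10908 -> balance=36807
5. pay 11855 -> balance=25960
6. pay 10529 -> balance=16142
7. pay 9585 -> balance=6999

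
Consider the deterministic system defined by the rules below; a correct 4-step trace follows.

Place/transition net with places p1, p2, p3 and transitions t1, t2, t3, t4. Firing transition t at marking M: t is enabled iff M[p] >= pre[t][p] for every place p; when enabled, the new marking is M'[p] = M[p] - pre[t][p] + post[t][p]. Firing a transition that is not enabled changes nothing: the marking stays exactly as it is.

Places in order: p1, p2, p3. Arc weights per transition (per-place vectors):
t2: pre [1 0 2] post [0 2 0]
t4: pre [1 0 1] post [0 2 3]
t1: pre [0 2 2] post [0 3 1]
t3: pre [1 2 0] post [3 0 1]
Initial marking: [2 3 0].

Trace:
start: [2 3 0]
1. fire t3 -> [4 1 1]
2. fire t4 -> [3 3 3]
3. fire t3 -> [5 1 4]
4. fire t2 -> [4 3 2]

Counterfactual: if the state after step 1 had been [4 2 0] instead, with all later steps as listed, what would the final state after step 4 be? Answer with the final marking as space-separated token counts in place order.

6 0 1

state after step 1 := [4 2 0]
2. fire t4 -> [4 2 0]
3. fire t3 -> [6 0 1]
4. fire t2 -> [6 0 1]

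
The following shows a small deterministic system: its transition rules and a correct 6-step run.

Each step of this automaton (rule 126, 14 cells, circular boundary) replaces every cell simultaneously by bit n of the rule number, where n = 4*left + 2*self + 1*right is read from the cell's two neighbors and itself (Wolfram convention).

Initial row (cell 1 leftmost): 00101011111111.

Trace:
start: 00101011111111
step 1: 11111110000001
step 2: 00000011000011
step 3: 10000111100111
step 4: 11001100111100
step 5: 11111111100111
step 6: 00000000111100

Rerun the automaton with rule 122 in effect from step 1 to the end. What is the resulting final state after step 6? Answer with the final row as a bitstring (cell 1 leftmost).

00111100001111

(re-executing steps 1..6 under rule 122; state before step 1: 00101011111111)
step 1: 11010110000001
step 2: 01101111000011
step 3: 11111001100111
step 4: 00001111111100
step 5: 00011000000110
step 6: 00111100001111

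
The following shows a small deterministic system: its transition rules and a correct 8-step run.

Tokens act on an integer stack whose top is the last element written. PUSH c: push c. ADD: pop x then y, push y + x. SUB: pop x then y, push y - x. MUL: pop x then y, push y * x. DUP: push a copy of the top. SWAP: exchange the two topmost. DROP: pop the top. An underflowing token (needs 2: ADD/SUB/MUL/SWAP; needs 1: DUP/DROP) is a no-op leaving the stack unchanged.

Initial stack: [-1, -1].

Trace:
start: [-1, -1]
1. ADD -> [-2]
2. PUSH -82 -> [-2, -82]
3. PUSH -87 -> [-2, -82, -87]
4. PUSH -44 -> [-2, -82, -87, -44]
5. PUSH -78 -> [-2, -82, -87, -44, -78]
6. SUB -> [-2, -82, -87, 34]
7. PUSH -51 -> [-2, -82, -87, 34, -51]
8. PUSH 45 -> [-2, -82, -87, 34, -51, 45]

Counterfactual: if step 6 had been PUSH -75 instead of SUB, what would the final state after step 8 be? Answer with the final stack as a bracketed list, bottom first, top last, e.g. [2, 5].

(re-executing from step 6 with the substitution; state before step 6: [-2, -82, -87, -44, -78])
6. PUSH -75 -> [-2, -82, -87, -44, -78, -75]
7. PUSH -51 -> [-2, -82, -87, -44, -78, -75, -51]
8. PUSH 45 -> [-2, -82, -87, -44, -78, -75, -51, 45]

[-2, -82, -87, -44, -78, -75, -51, 45]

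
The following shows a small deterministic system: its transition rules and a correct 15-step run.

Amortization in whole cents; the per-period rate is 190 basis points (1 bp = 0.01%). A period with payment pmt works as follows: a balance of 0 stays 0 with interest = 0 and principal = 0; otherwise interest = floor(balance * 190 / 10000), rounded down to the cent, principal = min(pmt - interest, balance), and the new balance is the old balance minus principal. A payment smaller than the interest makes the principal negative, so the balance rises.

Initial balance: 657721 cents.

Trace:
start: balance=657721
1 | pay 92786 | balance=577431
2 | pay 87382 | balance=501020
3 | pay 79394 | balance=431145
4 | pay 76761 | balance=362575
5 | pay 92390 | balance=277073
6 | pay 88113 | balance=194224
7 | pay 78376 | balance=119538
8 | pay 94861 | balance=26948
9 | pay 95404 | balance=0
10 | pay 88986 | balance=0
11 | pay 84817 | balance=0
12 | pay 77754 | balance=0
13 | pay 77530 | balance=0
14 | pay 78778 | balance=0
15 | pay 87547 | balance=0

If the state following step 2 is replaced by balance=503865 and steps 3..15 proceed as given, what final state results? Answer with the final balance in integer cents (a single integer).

0

state after step 2 := balance=503865
3 | pay 79394 | balance=434044
4 | pay 76761 | balance=365529
5 | pay 92390 | balance=280084
6 | pay 88113 | balance=197292
7 | pay 78376 | balance=122664
8 | pay 94861 | balance=30133
9 | pay 95404 | balance=0
10 | pay 88986 | balance=0
11 | pay 84817 | balance=0
12 | pay 77754 | balance=0
13 | pay 77530 | balance=0
14 | pay 78778 | balance=0
15 | pay 87547 | balance=0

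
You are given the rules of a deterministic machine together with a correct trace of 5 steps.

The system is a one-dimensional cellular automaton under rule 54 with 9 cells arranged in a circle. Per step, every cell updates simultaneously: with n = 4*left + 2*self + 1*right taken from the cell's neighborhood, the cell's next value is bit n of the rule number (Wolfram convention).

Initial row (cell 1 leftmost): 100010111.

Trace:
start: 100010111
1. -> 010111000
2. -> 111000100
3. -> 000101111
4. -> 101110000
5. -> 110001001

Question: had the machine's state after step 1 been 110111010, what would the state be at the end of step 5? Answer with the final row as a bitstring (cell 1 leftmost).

state after step 1 := 110111010
2. -> 001000111
3. -> 111101000
4. -> 000011101
5. -> 100100011

100100011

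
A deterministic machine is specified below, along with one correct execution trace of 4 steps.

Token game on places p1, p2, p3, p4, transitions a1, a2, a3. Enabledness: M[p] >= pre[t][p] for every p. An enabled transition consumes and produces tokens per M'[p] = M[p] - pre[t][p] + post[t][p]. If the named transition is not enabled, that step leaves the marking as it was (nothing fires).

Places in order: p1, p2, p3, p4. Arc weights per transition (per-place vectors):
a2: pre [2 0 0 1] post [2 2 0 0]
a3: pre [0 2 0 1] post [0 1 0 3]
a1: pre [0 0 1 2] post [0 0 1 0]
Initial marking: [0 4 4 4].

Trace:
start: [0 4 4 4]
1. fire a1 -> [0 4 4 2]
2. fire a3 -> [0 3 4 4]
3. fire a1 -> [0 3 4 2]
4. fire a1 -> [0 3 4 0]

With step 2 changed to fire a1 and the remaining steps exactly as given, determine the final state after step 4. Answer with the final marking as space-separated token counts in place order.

0 4 4 0

(re-executing from step 2 with the substitution; state before step 2: [0 4 4 2])
2. fire a1 -> [0 4 4 0]
3. fire a1 -> [0 4 4 0]
4. fire a1 -> [0 4 4 0]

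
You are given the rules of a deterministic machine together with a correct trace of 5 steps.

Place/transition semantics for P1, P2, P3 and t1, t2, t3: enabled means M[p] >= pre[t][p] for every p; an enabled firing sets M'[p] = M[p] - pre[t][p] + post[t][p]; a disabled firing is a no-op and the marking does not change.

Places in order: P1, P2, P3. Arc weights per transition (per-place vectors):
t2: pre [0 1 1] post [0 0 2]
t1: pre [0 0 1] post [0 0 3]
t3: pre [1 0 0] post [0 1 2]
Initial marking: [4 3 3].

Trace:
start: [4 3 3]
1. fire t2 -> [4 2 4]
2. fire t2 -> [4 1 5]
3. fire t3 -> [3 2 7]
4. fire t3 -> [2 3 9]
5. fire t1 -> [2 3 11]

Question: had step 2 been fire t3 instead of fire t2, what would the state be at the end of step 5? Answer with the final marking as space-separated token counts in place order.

1 5 12

(re-executing from step 2 with the substitution; state before step 2: [4 2 4])
2. fire t3 -> [3 3 6]
3. fire t3 -> [2 4 8]
4. fire t3 -> [1 5 10]
5. fire t1 -> [1 5 12]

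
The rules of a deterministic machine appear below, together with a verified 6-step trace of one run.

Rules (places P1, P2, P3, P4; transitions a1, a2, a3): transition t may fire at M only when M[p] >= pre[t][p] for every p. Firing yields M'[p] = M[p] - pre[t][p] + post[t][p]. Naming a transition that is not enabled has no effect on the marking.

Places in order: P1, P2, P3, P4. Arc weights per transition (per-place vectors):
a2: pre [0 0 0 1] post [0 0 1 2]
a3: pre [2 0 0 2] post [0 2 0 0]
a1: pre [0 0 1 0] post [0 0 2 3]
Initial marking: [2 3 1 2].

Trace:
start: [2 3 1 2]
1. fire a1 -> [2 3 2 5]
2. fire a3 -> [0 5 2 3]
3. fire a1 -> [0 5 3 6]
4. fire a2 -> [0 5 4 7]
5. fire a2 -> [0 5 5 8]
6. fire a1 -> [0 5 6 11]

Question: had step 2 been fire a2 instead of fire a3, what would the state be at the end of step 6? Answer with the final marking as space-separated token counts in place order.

(re-executing from step 2 with the substitution; state before step 2: [2 3 2 5])
2. fire a2 -> [2 3 3 6]
3. fire a1 -> [2 3 4 9]
4. fire a2 -> [2 3 5 10]
5. fire a2 -> [2 3 6 11]
6. fire a1 -> [2 3 7 14]

2 3 7 14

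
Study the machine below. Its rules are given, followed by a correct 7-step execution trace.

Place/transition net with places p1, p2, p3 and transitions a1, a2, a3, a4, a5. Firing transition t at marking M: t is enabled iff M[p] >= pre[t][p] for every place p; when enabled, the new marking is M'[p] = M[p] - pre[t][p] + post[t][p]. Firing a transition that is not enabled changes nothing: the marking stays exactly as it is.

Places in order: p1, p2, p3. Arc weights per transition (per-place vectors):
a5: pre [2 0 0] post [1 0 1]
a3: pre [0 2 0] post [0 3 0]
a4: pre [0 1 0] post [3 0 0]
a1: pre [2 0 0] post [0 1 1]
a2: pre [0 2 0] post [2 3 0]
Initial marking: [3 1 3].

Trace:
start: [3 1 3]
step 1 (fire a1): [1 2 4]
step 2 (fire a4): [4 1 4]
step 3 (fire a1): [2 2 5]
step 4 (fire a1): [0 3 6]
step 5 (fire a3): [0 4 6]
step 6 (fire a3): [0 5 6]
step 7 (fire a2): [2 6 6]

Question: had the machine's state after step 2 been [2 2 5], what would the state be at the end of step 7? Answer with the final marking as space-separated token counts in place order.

state after step 2 := [2 2 5]
step 3 (fire a1): [0 3 6]
step 4 (fire a1): [0 3 6]
step 5 (fire a3): [0 4 6]
step 6 (fire a3): [0 5 6]
step 7 (fire a2): [2 6 6]

2 6 6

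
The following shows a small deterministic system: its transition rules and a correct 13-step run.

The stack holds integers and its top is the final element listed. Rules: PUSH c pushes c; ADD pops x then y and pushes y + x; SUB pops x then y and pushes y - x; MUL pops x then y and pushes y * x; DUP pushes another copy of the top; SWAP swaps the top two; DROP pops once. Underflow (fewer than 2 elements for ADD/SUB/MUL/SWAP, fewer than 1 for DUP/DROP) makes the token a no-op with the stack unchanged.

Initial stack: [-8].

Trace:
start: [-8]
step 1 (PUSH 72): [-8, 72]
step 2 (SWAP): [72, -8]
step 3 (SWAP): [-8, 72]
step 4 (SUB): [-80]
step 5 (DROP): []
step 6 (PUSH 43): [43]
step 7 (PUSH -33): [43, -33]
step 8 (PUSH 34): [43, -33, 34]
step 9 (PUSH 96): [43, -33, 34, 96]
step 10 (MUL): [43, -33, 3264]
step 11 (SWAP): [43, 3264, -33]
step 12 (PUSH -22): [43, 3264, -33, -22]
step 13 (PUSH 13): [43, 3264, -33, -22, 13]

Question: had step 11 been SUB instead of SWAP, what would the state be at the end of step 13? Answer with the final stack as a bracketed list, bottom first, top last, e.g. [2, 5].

(re-executing from step 11 with the substitution; state before step 11: [43, -33, 3264])
step 11 (SUB): [43, -3297]
step 12 (PUSH -22): [43, -3297, -22]
step 13 (PUSH 13): [43, -3297, -22, 13]

[43, -3297, -22, 13]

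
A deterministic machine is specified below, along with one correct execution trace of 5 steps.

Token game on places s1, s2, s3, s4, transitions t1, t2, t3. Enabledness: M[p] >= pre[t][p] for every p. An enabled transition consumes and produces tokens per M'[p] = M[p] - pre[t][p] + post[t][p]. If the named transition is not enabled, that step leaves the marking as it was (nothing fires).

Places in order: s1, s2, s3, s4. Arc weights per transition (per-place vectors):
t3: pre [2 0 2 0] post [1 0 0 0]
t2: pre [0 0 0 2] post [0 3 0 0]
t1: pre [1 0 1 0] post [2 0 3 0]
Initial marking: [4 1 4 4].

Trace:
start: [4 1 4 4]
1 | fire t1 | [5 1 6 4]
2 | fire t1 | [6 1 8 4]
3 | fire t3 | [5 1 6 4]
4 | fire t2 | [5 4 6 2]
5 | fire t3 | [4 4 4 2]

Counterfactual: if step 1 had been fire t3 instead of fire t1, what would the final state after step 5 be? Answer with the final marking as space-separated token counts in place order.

2 4 0 2

(re-executing from step 1 with the substitution; state before step 1: [4 1 4 4])
1 | fire t3 | [3 1 2 4]
2 | fire t1 | [4 1 4 4]
3 | fire t3 | [3 1 2 4]
4 | fire t2 | [3 4 2 2]
5 | fire t3 | [2 4 0 2]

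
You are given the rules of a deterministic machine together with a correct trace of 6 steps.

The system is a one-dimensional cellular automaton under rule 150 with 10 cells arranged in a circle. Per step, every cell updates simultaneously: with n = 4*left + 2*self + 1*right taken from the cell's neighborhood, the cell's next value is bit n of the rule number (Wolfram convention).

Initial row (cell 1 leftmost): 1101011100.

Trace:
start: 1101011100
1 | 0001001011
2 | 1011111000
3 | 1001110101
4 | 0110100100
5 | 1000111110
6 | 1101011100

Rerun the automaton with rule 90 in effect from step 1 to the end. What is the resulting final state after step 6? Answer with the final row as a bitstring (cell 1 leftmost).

(re-executing steps 1..6 under rule 90; state before step 1: 1101011100)
1 | 1100010111
2 | 0110100100
3 | 1110011010
4 | 1011111000
5 | 0010001101
6 | 1101011100

1101011100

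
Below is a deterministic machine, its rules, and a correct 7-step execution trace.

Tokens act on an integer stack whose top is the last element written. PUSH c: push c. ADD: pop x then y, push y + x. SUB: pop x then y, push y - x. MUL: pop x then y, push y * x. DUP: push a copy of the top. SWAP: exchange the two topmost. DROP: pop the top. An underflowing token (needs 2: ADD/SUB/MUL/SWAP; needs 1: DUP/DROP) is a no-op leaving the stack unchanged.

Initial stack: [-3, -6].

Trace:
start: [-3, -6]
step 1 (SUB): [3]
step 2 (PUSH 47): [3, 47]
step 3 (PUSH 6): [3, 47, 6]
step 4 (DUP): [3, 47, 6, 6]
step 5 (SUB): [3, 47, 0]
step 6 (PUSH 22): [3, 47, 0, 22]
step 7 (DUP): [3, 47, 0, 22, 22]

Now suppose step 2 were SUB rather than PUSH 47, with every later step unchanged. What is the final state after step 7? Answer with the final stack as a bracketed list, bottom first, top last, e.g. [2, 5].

(re-executing from step 2 with the substitution; state before step 2: [3])
step 2 (SUB): [3]
step 3 (PUSH 6): [3, 6]
step 4 (DUP): [3, 6, 6]
step 5 (SUB): [3, 0]
step 6 (PUSH 22): [3, 0, 22]
step 7 (DUP): [3, 0, 22, 22]

[3, 0, 22, 22]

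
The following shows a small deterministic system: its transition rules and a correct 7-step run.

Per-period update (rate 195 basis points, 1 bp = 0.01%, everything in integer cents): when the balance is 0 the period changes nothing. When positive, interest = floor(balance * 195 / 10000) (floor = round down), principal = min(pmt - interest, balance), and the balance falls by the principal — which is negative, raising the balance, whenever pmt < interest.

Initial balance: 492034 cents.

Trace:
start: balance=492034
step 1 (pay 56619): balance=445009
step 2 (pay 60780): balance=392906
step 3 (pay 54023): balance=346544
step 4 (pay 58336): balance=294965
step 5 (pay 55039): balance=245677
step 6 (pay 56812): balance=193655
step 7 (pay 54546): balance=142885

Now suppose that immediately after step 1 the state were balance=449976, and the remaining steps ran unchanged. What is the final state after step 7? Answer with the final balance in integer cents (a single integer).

state after step 1 := balance=449976
step 2 (pay 60780): balance=397970
step 3 (pay 54023): balance=351707
step 4 (pay 58336): balance=300229
step 5 (pay 55039): balance=251044
step 6 (pay 56812): balance=199127
step 7 (pay 54546): balance=148463

148463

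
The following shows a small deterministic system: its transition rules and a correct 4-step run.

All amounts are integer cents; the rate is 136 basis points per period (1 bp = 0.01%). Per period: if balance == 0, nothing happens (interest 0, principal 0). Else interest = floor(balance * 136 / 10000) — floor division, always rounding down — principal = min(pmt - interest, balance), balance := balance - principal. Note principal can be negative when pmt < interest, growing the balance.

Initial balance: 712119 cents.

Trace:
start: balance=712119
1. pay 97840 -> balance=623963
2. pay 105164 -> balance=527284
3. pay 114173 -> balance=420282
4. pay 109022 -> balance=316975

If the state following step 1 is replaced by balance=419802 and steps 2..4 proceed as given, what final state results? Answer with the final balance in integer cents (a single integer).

104371

state after step 1 := balance=419802
2. pay 105164 -> balance=320347
3. pay 114173 -> balance=210530
4. pay 109022 -> balance=104371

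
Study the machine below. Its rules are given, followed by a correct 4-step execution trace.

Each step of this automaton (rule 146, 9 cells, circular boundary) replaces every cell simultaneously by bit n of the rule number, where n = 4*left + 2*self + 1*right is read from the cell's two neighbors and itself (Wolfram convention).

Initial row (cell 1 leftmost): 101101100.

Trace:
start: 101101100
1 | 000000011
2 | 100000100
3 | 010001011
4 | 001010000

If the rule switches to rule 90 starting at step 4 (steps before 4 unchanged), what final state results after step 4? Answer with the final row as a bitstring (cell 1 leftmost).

001010011

(re-executing step 4 under rule 90; state before step 4: 010001011)
4 | 001010011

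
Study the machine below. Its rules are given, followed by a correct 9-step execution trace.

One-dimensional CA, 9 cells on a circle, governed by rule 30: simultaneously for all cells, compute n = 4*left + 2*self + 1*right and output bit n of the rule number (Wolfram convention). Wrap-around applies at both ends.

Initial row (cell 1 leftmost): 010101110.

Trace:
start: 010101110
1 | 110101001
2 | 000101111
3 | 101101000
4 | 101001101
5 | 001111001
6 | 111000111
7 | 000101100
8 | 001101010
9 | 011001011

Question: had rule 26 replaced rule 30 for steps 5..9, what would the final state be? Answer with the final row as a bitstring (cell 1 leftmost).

(re-executing steps 5..9 under rule 26; state before step 5: 101001101)
5 | 000111001
6 | 101100110
7 | 001011100
8 | 010010010
9 | 101101101

101101101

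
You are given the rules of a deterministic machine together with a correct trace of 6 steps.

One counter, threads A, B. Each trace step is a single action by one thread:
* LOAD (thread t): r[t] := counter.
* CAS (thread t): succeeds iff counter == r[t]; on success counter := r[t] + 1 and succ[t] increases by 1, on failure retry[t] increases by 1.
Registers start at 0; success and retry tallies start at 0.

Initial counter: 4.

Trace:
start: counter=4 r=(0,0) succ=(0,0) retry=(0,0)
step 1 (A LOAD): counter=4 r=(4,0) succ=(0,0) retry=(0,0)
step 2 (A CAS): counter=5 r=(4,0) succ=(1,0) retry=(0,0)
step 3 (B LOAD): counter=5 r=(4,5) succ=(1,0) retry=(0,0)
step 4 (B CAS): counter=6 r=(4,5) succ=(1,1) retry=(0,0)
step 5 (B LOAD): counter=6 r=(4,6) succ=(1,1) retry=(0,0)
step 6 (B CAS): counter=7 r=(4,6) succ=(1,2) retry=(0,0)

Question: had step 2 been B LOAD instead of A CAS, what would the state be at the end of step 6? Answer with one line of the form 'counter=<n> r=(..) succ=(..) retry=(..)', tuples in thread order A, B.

(re-executing from step 2 with the substitution; state before step 2: counter=4 r=(4,0) succ=(0,0) retry=(0,0))
step 2 (B LOAD): counter=4 r=(4,4) succ=(0,0) retry=(0,0)
step 3 (B LOAD): counter=4 r=(4,4) succ=(0,0) retry=(0,0)
step 4 (B CAS): counter=5 r=(4,4) succ=(0,1) retry=(0,0)
step 5 (B LOAD): counter=5 r=(4,5) succ=(0,1) retry=(0,0)
step 6 (B CAS): counter=6 r=(4,5) succ=(0,2) retry=(0,0)

counter=6 r=(4,5) succ=(0,2) retry=(0,0)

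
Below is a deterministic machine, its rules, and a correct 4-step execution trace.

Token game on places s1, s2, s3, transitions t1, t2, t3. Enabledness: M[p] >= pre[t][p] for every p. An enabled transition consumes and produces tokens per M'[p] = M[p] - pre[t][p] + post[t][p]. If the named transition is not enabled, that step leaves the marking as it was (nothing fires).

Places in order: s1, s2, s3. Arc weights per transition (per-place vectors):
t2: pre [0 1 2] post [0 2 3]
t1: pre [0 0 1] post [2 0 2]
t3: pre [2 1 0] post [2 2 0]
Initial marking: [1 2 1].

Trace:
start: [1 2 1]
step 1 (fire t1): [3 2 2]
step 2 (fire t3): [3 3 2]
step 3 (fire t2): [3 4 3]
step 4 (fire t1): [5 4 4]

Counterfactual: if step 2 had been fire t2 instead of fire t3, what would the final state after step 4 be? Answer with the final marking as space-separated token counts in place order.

(re-executing from step 2 with the substitution; state before step 2: [3 2 2])
step 2 (fire t2): [3 3 3]
step 3 (fire t2): [3 4 4]
step 4 (fire t1): [5 4 5]

5 4 5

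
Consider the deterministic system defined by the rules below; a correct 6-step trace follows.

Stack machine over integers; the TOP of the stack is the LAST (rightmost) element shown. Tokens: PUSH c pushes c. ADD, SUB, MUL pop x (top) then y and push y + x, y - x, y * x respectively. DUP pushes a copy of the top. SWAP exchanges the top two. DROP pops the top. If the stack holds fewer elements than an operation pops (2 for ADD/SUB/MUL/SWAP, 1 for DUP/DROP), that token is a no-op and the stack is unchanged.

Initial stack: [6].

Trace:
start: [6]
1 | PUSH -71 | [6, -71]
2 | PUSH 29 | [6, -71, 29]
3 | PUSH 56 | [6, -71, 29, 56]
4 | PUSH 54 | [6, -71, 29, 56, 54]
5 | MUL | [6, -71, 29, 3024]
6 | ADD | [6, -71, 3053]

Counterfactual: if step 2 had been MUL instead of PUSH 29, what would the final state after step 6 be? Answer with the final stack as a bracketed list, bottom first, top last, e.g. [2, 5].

[2598]

(re-executing from step 2 with the substitution; state before step 2: [6, -71])
2 | MUL | [-426]
3 | PUSH 56 | [-426, 56]
4 | PUSH 54 | [-426, 56, 54]
5 | MUL | [-426, 3024]
6 | ADD | [2598]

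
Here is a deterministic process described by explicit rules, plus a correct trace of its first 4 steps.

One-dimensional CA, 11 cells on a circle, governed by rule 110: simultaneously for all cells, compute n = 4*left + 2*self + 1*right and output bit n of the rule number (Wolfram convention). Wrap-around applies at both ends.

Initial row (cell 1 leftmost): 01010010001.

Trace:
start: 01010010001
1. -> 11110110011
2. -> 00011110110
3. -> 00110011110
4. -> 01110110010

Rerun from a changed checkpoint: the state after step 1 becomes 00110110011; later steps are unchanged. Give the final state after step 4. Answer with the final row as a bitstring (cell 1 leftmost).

state after step 1 := 00110110011
2. -> 01111110111
3. -> 11000011101
4. -> 01000110111

01000110111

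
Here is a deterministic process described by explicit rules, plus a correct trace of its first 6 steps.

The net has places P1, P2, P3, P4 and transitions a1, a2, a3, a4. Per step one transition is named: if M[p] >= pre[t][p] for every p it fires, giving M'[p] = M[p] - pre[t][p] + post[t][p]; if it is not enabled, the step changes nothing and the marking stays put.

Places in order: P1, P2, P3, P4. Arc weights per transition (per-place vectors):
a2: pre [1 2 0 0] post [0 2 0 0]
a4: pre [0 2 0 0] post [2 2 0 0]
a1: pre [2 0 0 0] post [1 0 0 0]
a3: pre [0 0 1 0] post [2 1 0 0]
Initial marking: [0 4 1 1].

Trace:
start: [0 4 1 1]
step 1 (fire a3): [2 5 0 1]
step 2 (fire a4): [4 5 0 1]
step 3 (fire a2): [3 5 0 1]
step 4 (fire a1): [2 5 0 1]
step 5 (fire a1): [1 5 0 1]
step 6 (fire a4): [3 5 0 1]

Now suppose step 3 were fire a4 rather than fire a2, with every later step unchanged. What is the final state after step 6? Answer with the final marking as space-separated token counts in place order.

(re-executing from step 3 with the substitution; state before step 3: [4 5 0 1])
step 3 (fire a4): [6 5 0 1]
step 4 (fire a1): [5 5 0 1]
step 5 (fire a1): [4 5 0 1]
step 6 (fire a4): [6 5 0 1]

6 5 0 1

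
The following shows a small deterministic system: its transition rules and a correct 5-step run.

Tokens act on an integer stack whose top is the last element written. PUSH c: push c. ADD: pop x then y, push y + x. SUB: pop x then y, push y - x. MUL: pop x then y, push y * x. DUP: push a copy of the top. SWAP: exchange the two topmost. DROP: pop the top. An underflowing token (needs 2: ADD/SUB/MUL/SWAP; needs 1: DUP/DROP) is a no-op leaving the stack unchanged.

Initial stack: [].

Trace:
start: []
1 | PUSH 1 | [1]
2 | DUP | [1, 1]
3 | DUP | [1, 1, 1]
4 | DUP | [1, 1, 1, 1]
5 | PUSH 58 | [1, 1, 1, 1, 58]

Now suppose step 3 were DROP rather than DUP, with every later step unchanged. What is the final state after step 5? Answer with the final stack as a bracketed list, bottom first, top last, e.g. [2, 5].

(re-executing from step 3 with the substitution; state before step 3: [1, 1])
3 | DROP | [1]
4 | DUP | [1, 1]
5 | PUSH 58 | [1, 1, 58]

[1, 1, 58]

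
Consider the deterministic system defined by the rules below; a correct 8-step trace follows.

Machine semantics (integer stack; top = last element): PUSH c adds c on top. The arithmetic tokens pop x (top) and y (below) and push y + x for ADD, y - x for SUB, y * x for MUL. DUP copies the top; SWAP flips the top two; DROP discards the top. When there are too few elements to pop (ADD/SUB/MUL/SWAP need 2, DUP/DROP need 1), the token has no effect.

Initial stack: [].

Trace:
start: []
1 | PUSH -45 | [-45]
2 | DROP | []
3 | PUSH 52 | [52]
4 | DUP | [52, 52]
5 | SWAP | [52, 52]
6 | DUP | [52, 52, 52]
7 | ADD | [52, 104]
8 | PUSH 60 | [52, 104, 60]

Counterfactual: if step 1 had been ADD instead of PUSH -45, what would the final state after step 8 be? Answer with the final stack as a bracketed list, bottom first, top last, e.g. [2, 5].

(re-executing from step 1 with the substitution; state before step 1: [])
1 | ADD | []
2 | DROP | []
3 | PUSH 52 | [52]
4 | DUP | [52, 52]
5 | SWAP | [52, 52]
6 | DUP | [52, 52, 52]
7 | ADD | [52, 104]
8 | PUSH 60 | [52, 104, 60]

[52, 104, 60]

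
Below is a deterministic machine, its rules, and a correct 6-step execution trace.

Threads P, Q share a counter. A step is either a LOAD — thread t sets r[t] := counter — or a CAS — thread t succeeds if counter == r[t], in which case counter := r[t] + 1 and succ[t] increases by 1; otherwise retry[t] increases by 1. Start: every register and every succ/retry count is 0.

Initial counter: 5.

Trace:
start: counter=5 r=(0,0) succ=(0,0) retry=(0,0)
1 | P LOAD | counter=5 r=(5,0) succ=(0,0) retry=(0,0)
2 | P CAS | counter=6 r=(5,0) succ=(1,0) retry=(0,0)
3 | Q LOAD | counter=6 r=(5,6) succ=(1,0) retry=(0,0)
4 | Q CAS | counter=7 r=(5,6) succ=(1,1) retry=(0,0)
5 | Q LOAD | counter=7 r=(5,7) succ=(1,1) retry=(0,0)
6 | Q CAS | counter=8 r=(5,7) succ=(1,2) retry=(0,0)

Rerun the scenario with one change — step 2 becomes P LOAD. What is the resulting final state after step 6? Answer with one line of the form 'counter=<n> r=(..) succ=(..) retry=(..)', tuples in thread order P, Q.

counter=7 r=(5,6) succ=(0,2) retry=(0,0)

(re-executing from step 2 with the substitution; state before step 2: counter=5 r=(5,0) succ=(0,0) retry=(0,0))
2 | P LOAD | counter=5 r=(5,0) succ=(0,0) retry=(0,0)
3 | Q LOAD | counter=5 r=(5,5) succ=(0,0) retry=(0,0)
4 | Q CAS | counter=6 r=(5,5) succ=(0,1) retry=(0,0)
5 | Q LOAD | counter=6 r=(5,6) succ=(0,1) retry=(0,0)
6 | Q CAS | counter=7 r=(5,6) succ=(0,2) retry=(0,0)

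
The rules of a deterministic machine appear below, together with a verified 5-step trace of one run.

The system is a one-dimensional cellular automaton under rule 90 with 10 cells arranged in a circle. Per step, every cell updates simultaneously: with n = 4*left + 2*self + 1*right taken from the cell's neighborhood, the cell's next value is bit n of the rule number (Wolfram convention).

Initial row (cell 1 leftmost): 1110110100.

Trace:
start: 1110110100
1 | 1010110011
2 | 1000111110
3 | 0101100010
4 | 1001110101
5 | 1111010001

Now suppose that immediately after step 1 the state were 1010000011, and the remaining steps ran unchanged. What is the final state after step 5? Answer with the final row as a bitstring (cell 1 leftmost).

0011010010

state after step 1 := 1010000011
2 | 1001000110
3 | 0110101110
4 | 1110001011
5 | 0011010010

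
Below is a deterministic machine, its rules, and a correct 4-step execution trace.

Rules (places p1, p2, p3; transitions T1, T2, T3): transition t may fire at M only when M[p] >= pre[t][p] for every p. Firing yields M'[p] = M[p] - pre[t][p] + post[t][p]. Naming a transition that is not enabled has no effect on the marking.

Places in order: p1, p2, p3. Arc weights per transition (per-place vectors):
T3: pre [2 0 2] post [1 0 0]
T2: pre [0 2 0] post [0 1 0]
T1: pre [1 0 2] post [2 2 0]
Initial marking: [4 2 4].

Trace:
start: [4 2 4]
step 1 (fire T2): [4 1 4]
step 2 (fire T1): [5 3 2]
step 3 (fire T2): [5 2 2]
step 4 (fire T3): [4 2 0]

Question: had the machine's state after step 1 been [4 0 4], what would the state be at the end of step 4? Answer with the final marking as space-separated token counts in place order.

state after step 1 := [4 0 4]
step 2 (fire T1): [5 2 2]
step 3 (fire T2): [5 1 2]
step 4 (fire T3): [4 1 0]

4 1 0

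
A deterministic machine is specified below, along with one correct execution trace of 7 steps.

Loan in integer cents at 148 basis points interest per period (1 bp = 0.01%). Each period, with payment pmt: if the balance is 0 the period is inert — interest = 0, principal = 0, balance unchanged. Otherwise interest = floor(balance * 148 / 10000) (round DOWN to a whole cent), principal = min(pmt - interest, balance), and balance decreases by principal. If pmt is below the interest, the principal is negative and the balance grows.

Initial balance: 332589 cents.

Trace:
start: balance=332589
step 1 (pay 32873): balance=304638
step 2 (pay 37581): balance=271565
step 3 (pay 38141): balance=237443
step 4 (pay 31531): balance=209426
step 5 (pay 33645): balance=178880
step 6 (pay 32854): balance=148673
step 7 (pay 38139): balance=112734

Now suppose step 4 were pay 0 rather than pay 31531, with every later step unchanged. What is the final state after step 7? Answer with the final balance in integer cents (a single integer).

(re-executing from step 4 with the substitution; state before step 4: balance=237443)
step 4 (pay 0): balance=240957
step 5 (pay 33645): balance=210878
step 6 (pay 32854): balance=181144
step 7 (pay 38139): balance=145685

145685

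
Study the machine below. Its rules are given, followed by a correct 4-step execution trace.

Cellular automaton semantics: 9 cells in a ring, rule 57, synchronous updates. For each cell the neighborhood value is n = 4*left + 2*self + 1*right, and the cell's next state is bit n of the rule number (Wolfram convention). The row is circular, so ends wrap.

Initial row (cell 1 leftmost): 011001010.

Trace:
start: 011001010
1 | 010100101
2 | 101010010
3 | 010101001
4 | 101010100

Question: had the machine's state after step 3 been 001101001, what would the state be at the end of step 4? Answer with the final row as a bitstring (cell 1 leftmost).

state after step 3 := 001101001
4 | 101010100

101010100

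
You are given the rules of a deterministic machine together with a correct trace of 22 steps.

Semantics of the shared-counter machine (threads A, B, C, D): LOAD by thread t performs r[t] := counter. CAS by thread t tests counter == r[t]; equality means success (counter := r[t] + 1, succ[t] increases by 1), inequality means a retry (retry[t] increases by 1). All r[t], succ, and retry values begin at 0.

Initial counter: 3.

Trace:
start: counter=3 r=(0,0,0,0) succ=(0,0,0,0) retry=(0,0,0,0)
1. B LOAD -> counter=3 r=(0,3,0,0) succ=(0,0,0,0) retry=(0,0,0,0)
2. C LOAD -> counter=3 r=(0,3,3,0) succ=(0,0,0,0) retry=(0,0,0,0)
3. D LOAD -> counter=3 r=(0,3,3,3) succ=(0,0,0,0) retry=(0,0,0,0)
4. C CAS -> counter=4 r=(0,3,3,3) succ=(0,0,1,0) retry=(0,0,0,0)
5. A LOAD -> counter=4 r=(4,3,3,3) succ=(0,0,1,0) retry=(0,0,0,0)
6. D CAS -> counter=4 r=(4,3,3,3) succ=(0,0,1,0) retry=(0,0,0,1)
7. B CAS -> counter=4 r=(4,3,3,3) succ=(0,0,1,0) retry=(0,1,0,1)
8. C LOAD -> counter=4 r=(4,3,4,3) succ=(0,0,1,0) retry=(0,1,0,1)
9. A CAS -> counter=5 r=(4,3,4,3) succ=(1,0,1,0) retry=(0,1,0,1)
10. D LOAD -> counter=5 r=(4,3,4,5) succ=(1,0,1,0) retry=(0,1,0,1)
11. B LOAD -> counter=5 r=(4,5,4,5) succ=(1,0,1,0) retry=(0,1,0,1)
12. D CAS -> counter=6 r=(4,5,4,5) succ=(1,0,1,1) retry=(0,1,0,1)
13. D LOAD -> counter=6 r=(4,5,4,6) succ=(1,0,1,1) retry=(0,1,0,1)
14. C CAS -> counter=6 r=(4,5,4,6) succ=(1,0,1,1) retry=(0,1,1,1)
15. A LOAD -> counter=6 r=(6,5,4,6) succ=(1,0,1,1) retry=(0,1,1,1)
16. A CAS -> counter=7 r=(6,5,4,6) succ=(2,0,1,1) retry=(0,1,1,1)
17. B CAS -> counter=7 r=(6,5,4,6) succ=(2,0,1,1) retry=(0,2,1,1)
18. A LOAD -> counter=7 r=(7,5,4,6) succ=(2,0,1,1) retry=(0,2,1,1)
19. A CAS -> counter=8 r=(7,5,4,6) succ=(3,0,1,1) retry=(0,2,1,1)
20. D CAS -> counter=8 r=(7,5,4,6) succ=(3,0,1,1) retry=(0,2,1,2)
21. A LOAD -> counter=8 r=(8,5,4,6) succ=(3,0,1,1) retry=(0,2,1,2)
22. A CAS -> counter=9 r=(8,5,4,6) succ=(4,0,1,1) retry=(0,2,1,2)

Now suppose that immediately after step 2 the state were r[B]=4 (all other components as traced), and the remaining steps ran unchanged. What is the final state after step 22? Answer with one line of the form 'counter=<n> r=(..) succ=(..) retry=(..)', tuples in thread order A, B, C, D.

counter=9 r=(8,5,5,6) succ=(3,1,1,1) retry=(1,1,1,2)

state after step 2 := counter=3 r=(0,4,3,0) succ=(0,0,0,0) retry=(0,0,0,0)
3. D LOAD -> counter=3 r=(0,4,3,3) succ=(0,0,0,0) retry=(0,0,0,0)
4. C CAS -> counter=4 r=(0,4,3,3) succ=(0,0,1,0) retry=(0,0,0,0)
5. A LOAD -> counter=4 r=(4,4,3,3) succ=(0,0,1,0) retry=(0,0,0,0)
6. D CAS -> counter=4 r=(4,4,3,3) succ=(0,0,1,0) retry=(0,0,0,1)
7. B CAS -> counter=5 r=(4,4,3,3) succ=(0,1,1,0) retry=(0,0,0,1)
8. C LOAD -> counter=5 r=(4,4,5,3) succ=(0,1,1,0) retry=(0,0,0,1)
9. A CAS -> counter=5 r=(4,4,5,3) succ=(0,1,1,0) retry=(1,0,0,1)
10. D LOAD -> counter=5 r=(4,4,5,5) succ=(0,1,1,0) retry=(1,0,0,1)
11. B LOAD -> counter=5 r=(4,5,5,5) succ=(0,1,1,0) retry=(1,0,0,1)
12. D CAS -> counter=6 r=(4,5,5,5) succ=(0,1,1,1) retry=(1,0,0,1)
13. D LOAD -> counter=6 r=(4,5,5,6) succ=(0,1,1,1) retry=(1,0,0,1)
14. C CAS -> counter=6 r=(4,5,5,6) succ=(0,1,1,1) retry=(1,0,1,1)
15. A LOAD -> counter=6 r=(6,5,5,6) succ=(0,1,1,1) retry=(1,0,1,1)
16. A CAS -> counter=7 r=(6,5,5,6) succ=(1,1,1,1) retry=(1,0,1,1)
17. B CAS -> counter=7 r=(6,5,5,6) succ=(1,1,1,1) retry=(1,1,1,1)
18. A LOAD -> counter=7 r=(7,5,5,6) succ=(1,1,1,1) retry=(1,1,1,1)
19. A CAS -> counter=8 r=(7,5,5,6) succ=(2,1,1,1) retry=(1,1,1,1)
20. D CAS -> counter=8 r=(7,5,5,6) succ=(2,1,1,1) retry=(1,1,1,2)
21. A LOAD -> counter=8 r=(8,5,5,6) succ=(2,1,1,1) retry=(1,1,1,2)
22. A CAS -> counter=9 r=(8,5,5,6) succ=(3,1,1,1) retry=(1,1,1,2)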